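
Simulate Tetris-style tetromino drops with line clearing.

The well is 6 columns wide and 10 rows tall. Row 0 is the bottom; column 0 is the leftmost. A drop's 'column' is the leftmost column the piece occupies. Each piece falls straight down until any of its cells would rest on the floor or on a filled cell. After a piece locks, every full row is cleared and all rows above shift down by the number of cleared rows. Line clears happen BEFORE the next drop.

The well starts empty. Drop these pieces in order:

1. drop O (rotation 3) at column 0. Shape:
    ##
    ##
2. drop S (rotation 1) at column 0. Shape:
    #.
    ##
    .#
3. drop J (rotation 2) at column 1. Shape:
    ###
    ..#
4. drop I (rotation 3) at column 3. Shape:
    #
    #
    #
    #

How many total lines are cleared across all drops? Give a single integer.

Answer: 0

Derivation:
Drop 1: O rot3 at col 0 lands with bottom-row=0; cleared 0 line(s) (total 0); column heights now [2 2 0 0 0 0], max=2
Drop 2: S rot1 at col 0 lands with bottom-row=2; cleared 0 line(s) (total 0); column heights now [5 4 0 0 0 0], max=5
Drop 3: J rot2 at col 1 lands with bottom-row=3; cleared 0 line(s) (total 0); column heights now [5 5 5 5 0 0], max=5
Drop 4: I rot3 at col 3 lands with bottom-row=5; cleared 0 line(s) (total 0); column heights now [5 5 5 9 0 0], max=9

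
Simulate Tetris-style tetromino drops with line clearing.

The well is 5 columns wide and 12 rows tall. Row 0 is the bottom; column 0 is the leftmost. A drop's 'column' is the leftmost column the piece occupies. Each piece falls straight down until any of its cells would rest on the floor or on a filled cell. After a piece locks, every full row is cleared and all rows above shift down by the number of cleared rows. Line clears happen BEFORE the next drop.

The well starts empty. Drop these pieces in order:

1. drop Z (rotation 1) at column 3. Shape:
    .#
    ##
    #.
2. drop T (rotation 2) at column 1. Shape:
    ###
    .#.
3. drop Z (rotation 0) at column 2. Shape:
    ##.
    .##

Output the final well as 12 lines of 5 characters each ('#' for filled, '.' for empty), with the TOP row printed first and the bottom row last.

Answer: .....
.....
.....
.....
.....
.....
.....
..##.
...##
.####
..###
...#.

Derivation:
Drop 1: Z rot1 at col 3 lands with bottom-row=0; cleared 0 line(s) (total 0); column heights now [0 0 0 2 3], max=3
Drop 2: T rot2 at col 1 lands with bottom-row=1; cleared 0 line(s) (total 0); column heights now [0 3 3 3 3], max=3
Drop 3: Z rot0 at col 2 lands with bottom-row=3; cleared 0 line(s) (total 0); column heights now [0 3 5 5 4], max=5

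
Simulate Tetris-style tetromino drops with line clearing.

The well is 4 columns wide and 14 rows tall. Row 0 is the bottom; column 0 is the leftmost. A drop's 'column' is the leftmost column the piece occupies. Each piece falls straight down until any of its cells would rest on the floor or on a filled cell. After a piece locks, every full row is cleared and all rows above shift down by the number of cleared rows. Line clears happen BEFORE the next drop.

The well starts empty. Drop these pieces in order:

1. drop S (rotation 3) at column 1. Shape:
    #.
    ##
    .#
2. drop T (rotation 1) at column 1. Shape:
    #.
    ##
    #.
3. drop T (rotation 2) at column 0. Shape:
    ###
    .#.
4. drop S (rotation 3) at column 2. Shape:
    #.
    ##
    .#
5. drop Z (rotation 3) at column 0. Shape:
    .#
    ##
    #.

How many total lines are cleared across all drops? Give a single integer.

Drop 1: S rot3 at col 1 lands with bottom-row=0; cleared 0 line(s) (total 0); column heights now [0 3 2 0], max=3
Drop 2: T rot1 at col 1 lands with bottom-row=3; cleared 0 line(s) (total 0); column heights now [0 6 5 0], max=6
Drop 3: T rot2 at col 0 lands with bottom-row=6; cleared 0 line(s) (total 0); column heights now [8 8 8 0], max=8
Drop 4: S rot3 at col 2 lands with bottom-row=7; cleared 1 line(s) (total 1); column heights now [0 7 9 8], max=9
Drop 5: Z rot3 at col 0 lands with bottom-row=6; cleared 1 line(s) (total 2); column heights now [7 8 8 0], max=8

Answer: 2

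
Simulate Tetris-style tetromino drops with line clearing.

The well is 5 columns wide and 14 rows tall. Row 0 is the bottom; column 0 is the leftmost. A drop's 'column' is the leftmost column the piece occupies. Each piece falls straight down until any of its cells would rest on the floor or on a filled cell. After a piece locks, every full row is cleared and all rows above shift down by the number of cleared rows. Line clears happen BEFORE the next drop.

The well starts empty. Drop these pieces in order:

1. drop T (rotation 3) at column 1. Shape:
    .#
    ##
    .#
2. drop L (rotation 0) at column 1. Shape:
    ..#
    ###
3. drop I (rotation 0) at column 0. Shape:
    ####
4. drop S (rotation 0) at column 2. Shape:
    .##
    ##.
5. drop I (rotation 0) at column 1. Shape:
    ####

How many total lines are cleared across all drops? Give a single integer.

Drop 1: T rot3 at col 1 lands with bottom-row=0; cleared 0 line(s) (total 0); column heights now [0 2 3 0 0], max=3
Drop 2: L rot0 at col 1 lands with bottom-row=3; cleared 0 line(s) (total 0); column heights now [0 4 4 5 0], max=5
Drop 3: I rot0 at col 0 lands with bottom-row=5; cleared 0 line(s) (total 0); column heights now [6 6 6 6 0], max=6
Drop 4: S rot0 at col 2 lands with bottom-row=6; cleared 0 line(s) (total 0); column heights now [6 6 7 8 8], max=8
Drop 5: I rot0 at col 1 lands with bottom-row=8; cleared 0 line(s) (total 0); column heights now [6 9 9 9 9], max=9

Answer: 0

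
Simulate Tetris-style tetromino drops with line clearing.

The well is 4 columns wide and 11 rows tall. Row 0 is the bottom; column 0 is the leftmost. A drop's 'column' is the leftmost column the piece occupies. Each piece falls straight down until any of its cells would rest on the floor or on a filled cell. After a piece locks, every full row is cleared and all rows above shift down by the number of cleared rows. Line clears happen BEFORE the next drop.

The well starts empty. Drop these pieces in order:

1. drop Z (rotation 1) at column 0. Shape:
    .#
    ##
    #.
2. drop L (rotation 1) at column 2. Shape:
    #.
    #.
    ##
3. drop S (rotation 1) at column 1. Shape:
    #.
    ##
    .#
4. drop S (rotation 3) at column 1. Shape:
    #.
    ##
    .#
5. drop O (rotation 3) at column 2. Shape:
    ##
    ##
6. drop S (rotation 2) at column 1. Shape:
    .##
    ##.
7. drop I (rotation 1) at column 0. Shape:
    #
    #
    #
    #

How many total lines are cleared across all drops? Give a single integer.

Drop 1: Z rot1 at col 0 lands with bottom-row=0; cleared 0 line(s) (total 0); column heights now [2 3 0 0], max=3
Drop 2: L rot1 at col 2 lands with bottom-row=0; cleared 0 line(s) (total 0); column heights now [2 3 3 1], max=3
Drop 3: S rot1 at col 1 lands with bottom-row=3; cleared 0 line(s) (total 0); column heights now [2 6 5 1], max=6
Drop 4: S rot3 at col 1 lands with bottom-row=5; cleared 0 line(s) (total 0); column heights now [2 8 7 1], max=8
Drop 5: O rot3 at col 2 lands with bottom-row=7; cleared 0 line(s) (total 0); column heights now [2 8 9 9], max=9
Drop 6: S rot2 at col 1 lands with bottom-row=9; cleared 0 line(s) (total 0); column heights now [2 10 11 11], max=11
Drop 7: I rot1 at col 0 lands with bottom-row=2; cleared 0 line(s) (total 0); column heights now [6 10 11 11], max=11

Answer: 0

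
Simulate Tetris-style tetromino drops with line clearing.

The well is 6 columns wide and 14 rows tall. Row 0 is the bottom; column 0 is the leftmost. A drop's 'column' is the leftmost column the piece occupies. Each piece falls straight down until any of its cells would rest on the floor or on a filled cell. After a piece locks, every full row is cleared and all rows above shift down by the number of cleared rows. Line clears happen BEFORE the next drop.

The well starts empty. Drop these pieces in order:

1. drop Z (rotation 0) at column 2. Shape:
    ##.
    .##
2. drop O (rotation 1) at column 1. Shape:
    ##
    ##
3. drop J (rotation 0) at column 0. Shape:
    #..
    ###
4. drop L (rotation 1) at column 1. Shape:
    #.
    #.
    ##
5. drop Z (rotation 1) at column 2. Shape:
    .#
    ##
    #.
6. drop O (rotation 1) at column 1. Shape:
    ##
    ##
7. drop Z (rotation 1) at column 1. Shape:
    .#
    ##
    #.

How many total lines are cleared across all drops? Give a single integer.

Drop 1: Z rot0 at col 2 lands with bottom-row=0; cleared 0 line(s) (total 0); column heights now [0 0 2 2 1 0], max=2
Drop 2: O rot1 at col 1 lands with bottom-row=2; cleared 0 line(s) (total 0); column heights now [0 4 4 2 1 0], max=4
Drop 3: J rot0 at col 0 lands with bottom-row=4; cleared 0 line(s) (total 0); column heights now [6 5 5 2 1 0], max=6
Drop 4: L rot1 at col 1 lands with bottom-row=5; cleared 0 line(s) (total 0); column heights now [6 8 6 2 1 0], max=8
Drop 5: Z rot1 at col 2 lands with bottom-row=6; cleared 0 line(s) (total 0); column heights now [6 8 8 9 1 0], max=9
Drop 6: O rot1 at col 1 lands with bottom-row=8; cleared 0 line(s) (total 0); column heights now [6 10 10 9 1 0], max=10
Drop 7: Z rot1 at col 1 lands with bottom-row=10; cleared 0 line(s) (total 0); column heights now [6 12 13 9 1 0], max=13

Answer: 0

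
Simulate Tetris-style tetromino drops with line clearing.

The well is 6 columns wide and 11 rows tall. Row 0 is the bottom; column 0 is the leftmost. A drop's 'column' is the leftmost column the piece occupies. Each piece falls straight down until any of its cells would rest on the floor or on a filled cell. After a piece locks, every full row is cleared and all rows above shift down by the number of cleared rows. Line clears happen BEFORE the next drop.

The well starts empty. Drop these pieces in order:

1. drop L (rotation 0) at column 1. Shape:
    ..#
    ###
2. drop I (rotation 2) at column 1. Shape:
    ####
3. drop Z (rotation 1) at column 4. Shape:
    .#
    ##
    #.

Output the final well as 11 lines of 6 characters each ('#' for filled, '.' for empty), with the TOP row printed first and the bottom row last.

Answer: ......
......
......
......
......
.....#
....##
....#.
.####.
...#..
.###..

Derivation:
Drop 1: L rot0 at col 1 lands with bottom-row=0; cleared 0 line(s) (total 0); column heights now [0 1 1 2 0 0], max=2
Drop 2: I rot2 at col 1 lands with bottom-row=2; cleared 0 line(s) (total 0); column heights now [0 3 3 3 3 0], max=3
Drop 3: Z rot1 at col 4 lands with bottom-row=3; cleared 0 line(s) (total 0); column heights now [0 3 3 3 5 6], max=6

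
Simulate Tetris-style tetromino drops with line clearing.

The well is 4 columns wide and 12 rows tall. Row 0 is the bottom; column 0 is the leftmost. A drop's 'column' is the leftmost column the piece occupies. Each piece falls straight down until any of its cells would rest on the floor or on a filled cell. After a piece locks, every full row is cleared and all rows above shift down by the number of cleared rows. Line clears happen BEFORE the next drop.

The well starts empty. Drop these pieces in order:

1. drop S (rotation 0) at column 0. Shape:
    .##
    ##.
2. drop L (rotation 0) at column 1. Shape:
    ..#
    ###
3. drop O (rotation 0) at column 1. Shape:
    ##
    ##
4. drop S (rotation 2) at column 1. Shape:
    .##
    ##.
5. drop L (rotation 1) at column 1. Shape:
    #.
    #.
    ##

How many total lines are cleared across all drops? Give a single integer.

Answer: 0

Derivation:
Drop 1: S rot0 at col 0 lands with bottom-row=0; cleared 0 line(s) (total 0); column heights now [1 2 2 0], max=2
Drop 2: L rot0 at col 1 lands with bottom-row=2; cleared 0 line(s) (total 0); column heights now [1 3 3 4], max=4
Drop 3: O rot0 at col 1 lands with bottom-row=3; cleared 0 line(s) (total 0); column heights now [1 5 5 4], max=5
Drop 4: S rot2 at col 1 lands with bottom-row=5; cleared 0 line(s) (total 0); column heights now [1 6 7 7], max=7
Drop 5: L rot1 at col 1 lands with bottom-row=7; cleared 0 line(s) (total 0); column heights now [1 10 8 7], max=10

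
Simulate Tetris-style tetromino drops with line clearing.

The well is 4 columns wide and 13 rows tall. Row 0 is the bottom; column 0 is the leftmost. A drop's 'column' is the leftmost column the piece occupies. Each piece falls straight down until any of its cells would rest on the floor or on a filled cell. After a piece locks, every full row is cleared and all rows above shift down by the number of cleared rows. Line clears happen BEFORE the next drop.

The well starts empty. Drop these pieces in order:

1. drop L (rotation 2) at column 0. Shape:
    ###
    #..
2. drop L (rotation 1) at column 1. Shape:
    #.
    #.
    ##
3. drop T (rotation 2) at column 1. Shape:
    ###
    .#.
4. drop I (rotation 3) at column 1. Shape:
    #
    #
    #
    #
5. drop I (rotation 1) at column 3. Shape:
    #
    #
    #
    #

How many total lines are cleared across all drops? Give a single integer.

Drop 1: L rot2 at col 0 lands with bottom-row=0; cleared 0 line(s) (total 0); column heights now [2 2 2 0], max=2
Drop 2: L rot1 at col 1 lands with bottom-row=2; cleared 0 line(s) (total 0); column heights now [2 5 3 0], max=5
Drop 3: T rot2 at col 1 lands with bottom-row=4; cleared 0 line(s) (total 0); column heights now [2 6 6 6], max=6
Drop 4: I rot3 at col 1 lands with bottom-row=6; cleared 0 line(s) (total 0); column heights now [2 10 6 6], max=10
Drop 5: I rot1 at col 3 lands with bottom-row=6; cleared 0 line(s) (total 0); column heights now [2 10 6 10], max=10

Answer: 0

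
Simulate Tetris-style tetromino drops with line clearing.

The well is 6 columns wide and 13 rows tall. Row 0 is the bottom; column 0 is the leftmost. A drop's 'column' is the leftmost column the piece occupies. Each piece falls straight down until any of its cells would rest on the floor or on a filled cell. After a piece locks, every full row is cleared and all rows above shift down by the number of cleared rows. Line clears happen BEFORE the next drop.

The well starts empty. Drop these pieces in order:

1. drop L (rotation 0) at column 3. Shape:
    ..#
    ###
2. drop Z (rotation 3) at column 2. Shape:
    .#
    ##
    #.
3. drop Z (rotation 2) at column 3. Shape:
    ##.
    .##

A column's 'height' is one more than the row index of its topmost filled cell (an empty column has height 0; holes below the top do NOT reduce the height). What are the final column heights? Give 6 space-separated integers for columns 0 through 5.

Answer: 0 0 2 4 4 3

Derivation:
Drop 1: L rot0 at col 3 lands with bottom-row=0; cleared 0 line(s) (total 0); column heights now [0 0 0 1 1 2], max=2
Drop 2: Z rot3 at col 2 lands with bottom-row=0; cleared 0 line(s) (total 0); column heights now [0 0 2 3 1 2], max=3
Drop 3: Z rot2 at col 3 lands with bottom-row=2; cleared 0 line(s) (total 0); column heights now [0 0 2 4 4 3], max=4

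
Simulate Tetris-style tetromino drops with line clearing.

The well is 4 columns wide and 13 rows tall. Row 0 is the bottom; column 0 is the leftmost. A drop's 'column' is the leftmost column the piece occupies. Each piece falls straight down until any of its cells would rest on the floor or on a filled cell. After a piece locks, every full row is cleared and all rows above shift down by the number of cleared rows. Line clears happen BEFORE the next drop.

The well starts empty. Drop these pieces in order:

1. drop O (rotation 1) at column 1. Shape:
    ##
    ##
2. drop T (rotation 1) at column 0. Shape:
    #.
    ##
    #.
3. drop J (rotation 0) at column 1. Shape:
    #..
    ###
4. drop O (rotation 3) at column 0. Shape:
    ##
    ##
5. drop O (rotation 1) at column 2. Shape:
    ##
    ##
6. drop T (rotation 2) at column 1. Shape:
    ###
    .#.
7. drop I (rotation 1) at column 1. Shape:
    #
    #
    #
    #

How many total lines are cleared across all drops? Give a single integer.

Answer: 2

Derivation:
Drop 1: O rot1 at col 1 lands with bottom-row=0; cleared 0 line(s) (total 0); column heights now [0 2 2 0], max=2
Drop 2: T rot1 at col 0 lands with bottom-row=1; cleared 0 line(s) (total 0); column heights now [4 3 2 0], max=4
Drop 3: J rot0 at col 1 lands with bottom-row=3; cleared 1 line(s) (total 1); column heights now [3 4 2 0], max=4
Drop 4: O rot3 at col 0 lands with bottom-row=4; cleared 0 line(s) (total 1); column heights now [6 6 2 0], max=6
Drop 5: O rot1 at col 2 lands with bottom-row=2; cleared 1 line(s) (total 2); column heights now [5 5 3 3], max=5
Drop 6: T rot2 at col 1 lands with bottom-row=4; cleared 0 line(s) (total 2); column heights now [5 6 6 6], max=6
Drop 7: I rot1 at col 1 lands with bottom-row=6; cleared 0 line(s) (total 2); column heights now [5 10 6 6], max=10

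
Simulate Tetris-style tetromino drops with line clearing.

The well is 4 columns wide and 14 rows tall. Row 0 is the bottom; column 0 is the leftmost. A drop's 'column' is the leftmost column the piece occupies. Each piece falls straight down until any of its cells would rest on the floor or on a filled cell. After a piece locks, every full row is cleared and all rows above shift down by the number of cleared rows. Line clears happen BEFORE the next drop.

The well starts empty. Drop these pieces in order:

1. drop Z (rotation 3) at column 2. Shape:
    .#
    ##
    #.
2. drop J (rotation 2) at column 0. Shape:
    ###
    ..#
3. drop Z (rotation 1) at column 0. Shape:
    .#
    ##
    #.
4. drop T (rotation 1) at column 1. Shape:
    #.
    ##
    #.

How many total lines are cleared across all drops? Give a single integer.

Answer: 0

Derivation:
Drop 1: Z rot3 at col 2 lands with bottom-row=0; cleared 0 line(s) (total 0); column heights now [0 0 2 3], max=3
Drop 2: J rot2 at col 0 lands with bottom-row=2; cleared 0 line(s) (total 0); column heights now [4 4 4 3], max=4
Drop 3: Z rot1 at col 0 lands with bottom-row=4; cleared 0 line(s) (total 0); column heights now [6 7 4 3], max=7
Drop 4: T rot1 at col 1 lands with bottom-row=7; cleared 0 line(s) (total 0); column heights now [6 10 9 3], max=10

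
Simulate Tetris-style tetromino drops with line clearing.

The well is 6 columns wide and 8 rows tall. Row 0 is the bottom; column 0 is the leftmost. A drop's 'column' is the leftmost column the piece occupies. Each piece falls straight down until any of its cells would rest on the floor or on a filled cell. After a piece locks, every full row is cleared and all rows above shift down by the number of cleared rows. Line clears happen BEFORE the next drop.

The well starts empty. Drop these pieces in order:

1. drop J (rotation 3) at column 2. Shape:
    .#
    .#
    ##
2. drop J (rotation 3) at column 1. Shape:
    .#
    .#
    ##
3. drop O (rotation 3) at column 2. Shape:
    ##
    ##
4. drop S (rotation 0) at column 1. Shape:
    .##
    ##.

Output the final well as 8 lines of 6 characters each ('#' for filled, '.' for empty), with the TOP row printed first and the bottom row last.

Answer: ..##..
.##...
..##..
..##..
..#...
..##..
.###..
..##..

Derivation:
Drop 1: J rot3 at col 2 lands with bottom-row=0; cleared 0 line(s) (total 0); column heights now [0 0 1 3 0 0], max=3
Drop 2: J rot3 at col 1 lands with bottom-row=1; cleared 0 line(s) (total 0); column heights now [0 2 4 3 0 0], max=4
Drop 3: O rot3 at col 2 lands with bottom-row=4; cleared 0 line(s) (total 0); column heights now [0 2 6 6 0 0], max=6
Drop 4: S rot0 at col 1 lands with bottom-row=6; cleared 0 line(s) (total 0); column heights now [0 7 8 8 0 0], max=8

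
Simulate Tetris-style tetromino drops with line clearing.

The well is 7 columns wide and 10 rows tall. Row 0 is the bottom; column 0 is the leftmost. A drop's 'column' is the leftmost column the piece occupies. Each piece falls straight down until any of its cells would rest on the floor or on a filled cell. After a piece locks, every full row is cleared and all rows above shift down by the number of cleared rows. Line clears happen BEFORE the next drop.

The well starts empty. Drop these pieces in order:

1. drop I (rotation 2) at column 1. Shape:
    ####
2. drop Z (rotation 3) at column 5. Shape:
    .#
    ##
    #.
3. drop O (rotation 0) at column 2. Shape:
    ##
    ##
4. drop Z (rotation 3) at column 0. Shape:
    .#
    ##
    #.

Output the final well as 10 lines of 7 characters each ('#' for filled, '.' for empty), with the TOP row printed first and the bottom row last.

Drop 1: I rot2 at col 1 lands with bottom-row=0; cleared 0 line(s) (total 0); column heights now [0 1 1 1 1 0 0], max=1
Drop 2: Z rot3 at col 5 lands with bottom-row=0; cleared 0 line(s) (total 0); column heights now [0 1 1 1 1 2 3], max=3
Drop 3: O rot0 at col 2 lands with bottom-row=1; cleared 0 line(s) (total 0); column heights now [0 1 3 3 1 2 3], max=3
Drop 4: Z rot3 at col 0 lands with bottom-row=0; cleared 0 line(s) (total 0); column heights now [2 3 3 3 1 2 3], max=3

Answer: .......
.......
.......
.......
.......
.......
.......
.###..#
####.##
######.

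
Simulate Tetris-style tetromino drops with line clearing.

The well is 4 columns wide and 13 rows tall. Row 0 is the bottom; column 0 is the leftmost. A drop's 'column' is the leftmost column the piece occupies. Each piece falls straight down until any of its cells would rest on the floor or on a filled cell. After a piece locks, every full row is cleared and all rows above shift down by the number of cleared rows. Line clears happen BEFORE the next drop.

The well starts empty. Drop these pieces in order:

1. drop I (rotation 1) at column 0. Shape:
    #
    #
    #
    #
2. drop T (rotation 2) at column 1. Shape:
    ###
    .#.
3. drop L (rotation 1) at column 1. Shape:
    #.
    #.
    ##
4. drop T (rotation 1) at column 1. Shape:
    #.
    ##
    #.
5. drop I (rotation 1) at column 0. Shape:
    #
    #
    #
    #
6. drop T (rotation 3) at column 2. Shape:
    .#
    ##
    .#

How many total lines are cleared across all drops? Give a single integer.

Answer: 3

Derivation:
Drop 1: I rot1 at col 0 lands with bottom-row=0; cleared 0 line(s) (total 0); column heights now [4 0 0 0], max=4
Drop 2: T rot2 at col 1 lands with bottom-row=0; cleared 1 line(s) (total 1); column heights now [3 0 1 0], max=3
Drop 3: L rot1 at col 1 lands with bottom-row=1; cleared 0 line(s) (total 1); column heights now [3 4 2 0], max=4
Drop 4: T rot1 at col 1 lands with bottom-row=4; cleared 0 line(s) (total 1); column heights now [3 7 6 0], max=7
Drop 5: I rot1 at col 0 lands with bottom-row=3; cleared 0 line(s) (total 1); column heights now [7 7 6 0], max=7
Drop 6: T rot3 at col 2 lands with bottom-row=5; cleared 2 line(s) (total 3); column heights now [5 5 2 6], max=6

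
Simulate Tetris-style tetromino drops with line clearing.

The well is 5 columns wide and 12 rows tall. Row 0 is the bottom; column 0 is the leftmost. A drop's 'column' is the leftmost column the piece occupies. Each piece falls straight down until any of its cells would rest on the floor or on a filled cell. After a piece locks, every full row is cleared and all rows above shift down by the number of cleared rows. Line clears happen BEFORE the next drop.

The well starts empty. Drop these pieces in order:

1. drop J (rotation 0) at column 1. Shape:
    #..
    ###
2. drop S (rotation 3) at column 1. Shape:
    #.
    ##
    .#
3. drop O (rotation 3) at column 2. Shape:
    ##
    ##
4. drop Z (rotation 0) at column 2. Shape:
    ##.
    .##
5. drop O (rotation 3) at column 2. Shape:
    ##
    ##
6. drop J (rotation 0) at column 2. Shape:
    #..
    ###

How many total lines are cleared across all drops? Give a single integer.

Answer: 0

Derivation:
Drop 1: J rot0 at col 1 lands with bottom-row=0; cleared 0 line(s) (total 0); column heights now [0 2 1 1 0], max=2
Drop 2: S rot3 at col 1 lands with bottom-row=1; cleared 0 line(s) (total 0); column heights now [0 4 3 1 0], max=4
Drop 3: O rot3 at col 2 lands with bottom-row=3; cleared 0 line(s) (total 0); column heights now [0 4 5 5 0], max=5
Drop 4: Z rot0 at col 2 lands with bottom-row=5; cleared 0 line(s) (total 0); column heights now [0 4 7 7 6], max=7
Drop 5: O rot3 at col 2 lands with bottom-row=7; cleared 0 line(s) (total 0); column heights now [0 4 9 9 6], max=9
Drop 6: J rot0 at col 2 lands with bottom-row=9; cleared 0 line(s) (total 0); column heights now [0 4 11 10 10], max=11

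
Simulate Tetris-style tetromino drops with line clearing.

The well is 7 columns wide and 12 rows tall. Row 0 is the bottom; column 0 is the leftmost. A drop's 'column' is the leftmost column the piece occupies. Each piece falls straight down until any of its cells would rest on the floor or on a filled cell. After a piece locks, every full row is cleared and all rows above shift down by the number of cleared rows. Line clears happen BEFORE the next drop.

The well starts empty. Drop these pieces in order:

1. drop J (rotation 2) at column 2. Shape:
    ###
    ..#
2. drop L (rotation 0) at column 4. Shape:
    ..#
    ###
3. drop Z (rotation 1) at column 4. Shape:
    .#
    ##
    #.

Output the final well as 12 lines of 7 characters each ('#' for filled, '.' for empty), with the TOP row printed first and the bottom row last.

Answer: .......
.......
.......
.......
.......
.......
.....#.
....##.
....#.#
....###
..###..
....#..

Derivation:
Drop 1: J rot2 at col 2 lands with bottom-row=0; cleared 0 line(s) (total 0); column heights now [0 0 2 2 2 0 0], max=2
Drop 2: L rot0 at col 4 lands with bottom-row=2; cleared 0 line(s) (total 0); column heights now [0 0 2 2 3 3 4], max=4
Drop 3: Z rot1 at col 4 lands with bottom-row=3; cleared 0 line(s) (total 0); column heights now [0 0 2 2 5 6 4], max=6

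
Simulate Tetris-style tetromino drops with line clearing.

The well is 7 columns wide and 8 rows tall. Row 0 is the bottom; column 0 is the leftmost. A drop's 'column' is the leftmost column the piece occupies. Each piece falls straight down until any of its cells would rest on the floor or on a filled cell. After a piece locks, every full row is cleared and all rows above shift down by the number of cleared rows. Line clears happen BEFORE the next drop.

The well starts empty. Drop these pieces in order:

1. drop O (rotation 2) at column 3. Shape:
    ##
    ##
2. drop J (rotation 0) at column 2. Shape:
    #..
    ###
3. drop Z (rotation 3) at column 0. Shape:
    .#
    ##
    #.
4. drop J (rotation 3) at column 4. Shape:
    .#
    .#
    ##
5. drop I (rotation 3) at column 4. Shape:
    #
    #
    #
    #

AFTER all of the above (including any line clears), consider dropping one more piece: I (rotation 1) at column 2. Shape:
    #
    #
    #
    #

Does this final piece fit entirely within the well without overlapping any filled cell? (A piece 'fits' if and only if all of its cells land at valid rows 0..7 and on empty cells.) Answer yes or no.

Drop 1: O rot2 at col 3 lands with bottom-row=0; cleared 0 line(s) (total 0); column heights now [0 0 0 2 2 0 0], max=2
Drop 2: J rot0 at col 2 lands with bottom-row=2; cleared 0 line(s) (total 0); column heights now [0 0 4 3 3 0 0], max=4
Drop 3: Z rot3 at col 0 lands with bottom-row=0; cleared 0 line(s) (total 0); column heights now [2 3 4 3 3 0 0], max=4
Drop 4: J rot3 at col 4 lands with bottom-row=3; cleared 0 line(s) (total 0); column heights now [2 3 4 3 4 6 0], max=6
Drop 5: I rot3 at col 4 lands with bottom-row=4; cleared 0 line(s) (total 0); column heights now [2 3 4 3 8 6 0], max=8
Test piece I rot1 at col 2 (width 1): heights before test = [2 3 4 3 8 6 0]; fits = True

Answer: yes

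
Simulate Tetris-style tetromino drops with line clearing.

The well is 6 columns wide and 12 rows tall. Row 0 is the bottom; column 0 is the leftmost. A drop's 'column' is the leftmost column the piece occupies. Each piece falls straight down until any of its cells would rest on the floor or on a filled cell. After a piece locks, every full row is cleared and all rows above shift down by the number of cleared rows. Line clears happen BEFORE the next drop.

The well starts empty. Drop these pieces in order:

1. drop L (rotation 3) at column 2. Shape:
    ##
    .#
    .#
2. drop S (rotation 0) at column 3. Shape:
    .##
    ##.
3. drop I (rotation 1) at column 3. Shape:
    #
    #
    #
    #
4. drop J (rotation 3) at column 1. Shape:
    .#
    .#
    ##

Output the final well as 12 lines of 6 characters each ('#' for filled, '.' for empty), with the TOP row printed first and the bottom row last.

Drop 1: L rot3 at col 2 lands with bottom-row=0; cleared 0 line(s) (total 0); column heights now [0 0 3 3 0 0], max=3
Drop 2: S rot0 at col 3 lands with bottom-row=3; cleared 0 line(s) (total 0); column heights now [0 0 3 4 5 5], max=5
Drop 3: I rot1 at col 3 lands with bottom-row=4; cleared 0 line(s) (total 0); column heights now [0 0 3 8 5 5], max=8
Drop 4: J rot3 at col 1 lands with bottom-row=3; cleared 0 line(s) (total 0); column heights now [0 4 6 8 5 5], max=8

Answer: ......
......
......
......
...#..
...#..
..##..
..####
.####.
..##..
...#..
...#..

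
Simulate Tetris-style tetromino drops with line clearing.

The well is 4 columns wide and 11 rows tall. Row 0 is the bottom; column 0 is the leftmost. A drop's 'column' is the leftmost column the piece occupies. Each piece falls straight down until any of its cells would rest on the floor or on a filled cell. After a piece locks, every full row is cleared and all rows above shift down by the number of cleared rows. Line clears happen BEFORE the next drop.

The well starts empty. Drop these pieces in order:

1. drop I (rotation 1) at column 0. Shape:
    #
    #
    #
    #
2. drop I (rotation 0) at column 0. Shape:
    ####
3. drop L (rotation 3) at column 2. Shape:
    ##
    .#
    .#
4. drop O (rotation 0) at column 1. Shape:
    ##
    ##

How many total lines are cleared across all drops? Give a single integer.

Drop 1: I rot1 at col 0 lands with bottom-row=0; cleared 0 line(s) (total 0); column heights now [4 0 0 0], max=4
Drop 2: I rot0 at col 0 lands with bottom-row=4; cleared 1 line(s) (total 1); column heights now [4 0 0 0], max=4
Drop 3: L rot3 at col 2 lands with bottom-row=0; cleared 0 line(s) (total 1); column heights now [4 0 3 3], max=4
Drop 4: O rot0 at col 1 lands with bottom-row=3; cleared 0 line(s) (total 1); column heights now [4 5 5 3], max=5

Answer: 1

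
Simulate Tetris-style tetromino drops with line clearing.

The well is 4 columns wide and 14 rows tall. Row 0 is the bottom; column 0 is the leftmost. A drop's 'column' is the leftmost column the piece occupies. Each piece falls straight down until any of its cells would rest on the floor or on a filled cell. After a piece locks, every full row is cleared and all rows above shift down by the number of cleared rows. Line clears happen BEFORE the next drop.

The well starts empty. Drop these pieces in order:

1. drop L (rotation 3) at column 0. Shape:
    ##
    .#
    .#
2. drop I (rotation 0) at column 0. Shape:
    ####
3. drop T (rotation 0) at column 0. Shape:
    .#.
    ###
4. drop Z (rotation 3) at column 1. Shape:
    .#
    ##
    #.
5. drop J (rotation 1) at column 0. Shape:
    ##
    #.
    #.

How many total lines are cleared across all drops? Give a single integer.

Answer: 1

Derivation:
Drop 1: L rot3 at col 0 lands with bottom-row=0; cleared 0 line(s) (total 0); column heights now [3 3 0 0], max=3
Drop 2: I rot0 at col 0 lands with bottom-row=3; cleared 1 line(s) (total 1); column heights now [3 3 0 0], max=3
Drop 3: T rot0 at col 0 lands with bottom-row=3; cleared 0 line(s) (total 1); column heights now [4 5 4 0], max=5
Drop 4: Z rot3 at col 1 lands with bottom-row=5; cleared 0 line(s) (total 1); column heights now [4 7 8 0], max=8
Drop 5: J rot1 at col 0 lands with bottom-row=5; cleared 0 line(s) (total 1); column heights now [8 8 8 0], max=8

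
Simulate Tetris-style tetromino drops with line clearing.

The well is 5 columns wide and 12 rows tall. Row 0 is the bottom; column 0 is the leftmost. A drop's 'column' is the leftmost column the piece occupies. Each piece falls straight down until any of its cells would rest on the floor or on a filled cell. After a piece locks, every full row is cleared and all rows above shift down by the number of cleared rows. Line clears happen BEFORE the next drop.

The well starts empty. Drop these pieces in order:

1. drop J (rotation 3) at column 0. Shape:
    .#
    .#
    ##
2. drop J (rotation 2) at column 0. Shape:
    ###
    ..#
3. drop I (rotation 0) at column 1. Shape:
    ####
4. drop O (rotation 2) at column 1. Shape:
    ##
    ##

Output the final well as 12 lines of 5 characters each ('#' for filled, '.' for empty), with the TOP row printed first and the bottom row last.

Drop 1: J rot3 at col 0 lands with bottom-row=0; cleared 0 line(s) (total 0); column heights now [1 3 0 0 0], max=3
Drop 2: J rot2 at col 0 lands with bottom-row=2; cleared 0 line(s) (total 0); column heights now [4 4 4 0 0], max=4
Drop 3: I rot0 at col 1 lands with bottom-row=4; cleared 0 line(s) (total 0); column heights now [4 5 5 5 5], max=5
Drop 4: O rot2 at col 1 lands with bottom-row=5; cleared 0 line(s) (total 0); column heights now [4 7 7 5 5], max=7

Answer: .....
.....
.....
.....
.....
.##..
.##..
.####
###..
.##..
.#...
##...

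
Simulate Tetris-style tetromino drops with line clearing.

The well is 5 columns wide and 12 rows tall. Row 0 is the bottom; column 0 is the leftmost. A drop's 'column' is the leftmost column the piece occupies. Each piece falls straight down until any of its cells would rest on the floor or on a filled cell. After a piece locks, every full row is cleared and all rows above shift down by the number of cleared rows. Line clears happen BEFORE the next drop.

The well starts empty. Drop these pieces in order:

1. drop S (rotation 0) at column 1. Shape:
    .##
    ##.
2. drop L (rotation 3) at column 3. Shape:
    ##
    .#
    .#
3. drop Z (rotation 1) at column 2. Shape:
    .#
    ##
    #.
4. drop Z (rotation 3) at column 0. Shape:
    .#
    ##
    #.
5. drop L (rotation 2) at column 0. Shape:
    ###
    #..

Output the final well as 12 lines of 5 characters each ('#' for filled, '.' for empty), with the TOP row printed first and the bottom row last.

Answer: .....
.....
.....
.....
.....
.....
.....
.....
####.
#.##.
.####
###.#

Derivation:
Drop 1: S rot0 at col 1 lands with bottom-row=0; cleared 0 line(s) (total 0); column heights now [0 1 2 2 0], max=2
Drop 2: L rot3 at col 3 lands with bottom-row=0; cleared 0 line(s) (total 0); column heights now [0 1 2 3 3], max=3
Drop 3: Z rot1 at col 2 lands with bottom-row=2; cleared 0 line(s) (total 0); column heights now [0 1 4 5 3], max=5
Drop 4: Z rot3 at col 0 lands with bottom-row=0; cleared 1 line(s) (total 1); column heights now [1 2 3 4 2], max=4
Drop 5: L rot2 at col 0 lands with bottom-row=2; cleared 0 line(s) (total 1); column heights now [4 4 4 4 2], max=4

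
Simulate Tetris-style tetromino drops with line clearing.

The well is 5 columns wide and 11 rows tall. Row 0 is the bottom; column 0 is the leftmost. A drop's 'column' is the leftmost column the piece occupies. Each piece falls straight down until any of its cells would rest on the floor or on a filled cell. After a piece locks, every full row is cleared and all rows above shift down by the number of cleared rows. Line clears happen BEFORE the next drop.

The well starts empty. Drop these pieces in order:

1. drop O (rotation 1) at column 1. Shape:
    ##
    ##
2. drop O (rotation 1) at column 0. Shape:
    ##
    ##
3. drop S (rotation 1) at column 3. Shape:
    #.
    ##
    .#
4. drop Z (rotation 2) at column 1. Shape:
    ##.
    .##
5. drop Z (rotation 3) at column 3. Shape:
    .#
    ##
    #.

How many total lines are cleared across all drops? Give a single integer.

Drop 1: O rot1 at col 1 lands with bottom-row=0; cleared 0 line(s) (total 0); column heights now [0 2 2 0 0], max=2
Drop 2: O rot1 at col 0 lands with bottom-row=2; cleared 0 line(s) (total 0); column heights now [4 4 2 0 0], max=4
Drop 3: S rot1 at col 3 lands with bottom-row=0; cleared 0 line(s) (total 0); column heights now [4 4 2 3 2], max=4
Drop 4: Z rot2 at col 1 lands with bottom-row=3; cleared 0 line(s) (total 0); column heights now [4 5 5 4 2], max=5
Drop 5: Z rot3 at col 3 lands with bottom-row=4; cleared 0 line(s) (total 0); column heights now [4 5 5 6 7], max=7

Answer: 0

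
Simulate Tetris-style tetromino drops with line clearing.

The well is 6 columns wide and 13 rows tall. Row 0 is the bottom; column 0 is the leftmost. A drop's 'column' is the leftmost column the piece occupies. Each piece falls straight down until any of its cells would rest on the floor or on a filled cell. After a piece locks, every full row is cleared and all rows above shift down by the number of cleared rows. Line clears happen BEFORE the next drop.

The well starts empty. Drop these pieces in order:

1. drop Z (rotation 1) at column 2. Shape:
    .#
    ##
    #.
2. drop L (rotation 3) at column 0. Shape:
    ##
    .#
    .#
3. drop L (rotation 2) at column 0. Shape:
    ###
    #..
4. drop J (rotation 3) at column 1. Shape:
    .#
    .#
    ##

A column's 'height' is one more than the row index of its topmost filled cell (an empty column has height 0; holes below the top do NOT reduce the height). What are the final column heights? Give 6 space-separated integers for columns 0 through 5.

Answer: 5 6 8 3 0 0

Derivation:
Drop 1: Z rot1 at col 2 lands with bottom-row=0; cleared 0 line(s) (total 0); column heights now [0 0 2 3 0 0], max=3
Drop 2: L rot3 at col 0 lands with bottom-row=0; cleared 0 line(s) (total 0); column heights now [3 3 2 3 0 0], max=3
Drop 3: L rot2 at col 0 lands with bottom-row=3; cleared 0 line(s) (total 0); column heights now [5 5 5 3 0 0], max=5
Drop 4: J rot3 at col 1 lands with bottom-row=5; cleared 0 line(s) (total 0); column heights now [5 6 8 3 0 0], max=8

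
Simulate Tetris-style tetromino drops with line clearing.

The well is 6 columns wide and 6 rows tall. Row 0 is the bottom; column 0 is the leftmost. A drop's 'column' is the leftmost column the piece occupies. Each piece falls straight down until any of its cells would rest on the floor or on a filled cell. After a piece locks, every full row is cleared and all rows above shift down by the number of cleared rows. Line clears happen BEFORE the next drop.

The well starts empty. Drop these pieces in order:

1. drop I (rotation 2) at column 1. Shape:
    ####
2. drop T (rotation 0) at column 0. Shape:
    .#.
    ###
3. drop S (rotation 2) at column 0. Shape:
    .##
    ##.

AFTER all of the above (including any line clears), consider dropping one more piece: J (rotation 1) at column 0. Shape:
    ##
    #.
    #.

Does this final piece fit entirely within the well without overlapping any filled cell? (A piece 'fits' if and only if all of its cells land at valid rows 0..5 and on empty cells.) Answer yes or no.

Drop 1: I rot2 at col 1 lands with bottom-row=0; cleared 0 line(s) (total 0); column heights now [0 1 1 1 1 0], max=1
Drop 2: T rot0 at col 0 lands with bottom-row=1; cleared 0 line(s) (total 0); column heights now [2 3 2 1 1 0], max=3
Drop 3: S rot2 at col 0 lands with bottom-row=3; cleared 0 line(s) (total 0); column heights now [4 5 5 1 1 0], max=5
Test piece J rot1 at col 0 (width 2): heights before test = [4 5 5 1 1 0]; fits = False

Answer: no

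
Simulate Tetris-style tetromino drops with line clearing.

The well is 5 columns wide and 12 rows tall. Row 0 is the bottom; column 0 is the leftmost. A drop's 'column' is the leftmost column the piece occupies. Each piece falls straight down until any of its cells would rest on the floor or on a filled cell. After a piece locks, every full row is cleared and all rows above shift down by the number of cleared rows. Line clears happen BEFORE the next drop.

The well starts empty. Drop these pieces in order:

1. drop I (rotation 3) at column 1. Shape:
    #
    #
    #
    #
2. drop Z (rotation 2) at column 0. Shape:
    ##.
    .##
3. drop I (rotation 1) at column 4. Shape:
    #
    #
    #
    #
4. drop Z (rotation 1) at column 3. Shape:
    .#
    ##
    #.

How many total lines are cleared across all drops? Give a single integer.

Drop 1: I rot3 at col 1 lands with bottom-row=0; cleared 0 line(s) (total 0); column heights now [0 4 0 0 0], max=4
Drop 2: Z rot2 at col 0 lands with bottom-row=4; cleared 0 line(s) (total 0); column heights now [6 6 5 0 0], max=6
Drop 3: I rot1 at col 4 lands with bottom-row=0; cleared 0 line(s) (total 0); column heights now [6 6 5 0 4], max=6
Drop 4: Z rot1 at col 3 lands with bottom-row=3; cleared 0 line(s) (total 0); column heights now [6 6 5 5 6], max=6

Answer: 0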